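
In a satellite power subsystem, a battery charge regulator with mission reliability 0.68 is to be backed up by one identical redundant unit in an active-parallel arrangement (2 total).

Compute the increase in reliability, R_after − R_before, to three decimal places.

0.218

R_before = 0.68
R_after = 1 − (1 − 0.68)^2 = 0.898
ΔR = 0.898 − 0.68 = 0.218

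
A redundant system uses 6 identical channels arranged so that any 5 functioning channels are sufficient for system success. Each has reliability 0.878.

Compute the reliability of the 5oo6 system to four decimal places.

0.8400

R = Σ_{i=5}^{6} C(6,i) p^i (1−p)^{6−i} with p = 0.878
C(6,5)·0.878^5·0.122^1 = 0.381930
C(6,6)·0.878^6·0.122^0 = 0.458107
Sum = 0.8400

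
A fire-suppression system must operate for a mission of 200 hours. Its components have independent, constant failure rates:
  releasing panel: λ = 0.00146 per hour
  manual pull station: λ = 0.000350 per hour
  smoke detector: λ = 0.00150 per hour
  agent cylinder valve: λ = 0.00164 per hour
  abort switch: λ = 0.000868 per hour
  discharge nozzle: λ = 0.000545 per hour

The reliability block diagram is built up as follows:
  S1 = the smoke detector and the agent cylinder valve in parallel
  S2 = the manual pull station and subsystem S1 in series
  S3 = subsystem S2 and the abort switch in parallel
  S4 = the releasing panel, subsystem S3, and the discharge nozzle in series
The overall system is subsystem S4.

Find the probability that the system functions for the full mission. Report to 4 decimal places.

R(releasing panel) = exp(−0.00146 × 200) = 0.746769
R(manual pull station) = exp(−0.000350 × 200) = 0.932394
R(smoke detector) = exp(−0.00150 × 200) = 0.740818
R(agent cylinder valve) = exp(−0.00164 × 200) = 0.720363
R(abort switch) = exp(−0.000868 × 200) = 0.840633
R(discharge nozzle) = exp(−0.000545 × 200) = 0.896730
Parallel (smoke detector and agent cylinder valve): 1 − (1 − 0.740818)(1 − 0.720363) = 0.927523
Series (manual pull station and [0.927523]): 0.932394 × 0.927523 = 0.864817
Parallel ([0.864817] and abort switch): 1 − (1 − 0.864817)(1 − 0.840633) = 0.978456
Series (releasing panel, [0.978456], and discharge nozzle): 0.746769 × 0.978456 × 0.896730 = 0.6552

0.6552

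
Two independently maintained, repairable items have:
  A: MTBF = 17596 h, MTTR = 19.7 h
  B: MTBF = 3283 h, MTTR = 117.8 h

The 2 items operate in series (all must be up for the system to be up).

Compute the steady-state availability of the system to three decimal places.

A(A) = MTBF/(MTBF+MTTR) = 17596/(17596+19.7) = 0.998882
A(B) = MTBF/(MTBF+MTTR) = 3283/(3283+117.8) = 0.965361
Series availability: 0.998882 × 0.965361 = 0.964

0.964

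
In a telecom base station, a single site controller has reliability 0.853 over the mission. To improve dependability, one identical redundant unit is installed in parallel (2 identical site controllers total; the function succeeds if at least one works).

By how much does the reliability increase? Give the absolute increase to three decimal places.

R_before = 0.853
R_after = 1 − (1 − 0.853)^2 = 0.978
ΔR = 0.978 − 0.853 = 0.125

0.125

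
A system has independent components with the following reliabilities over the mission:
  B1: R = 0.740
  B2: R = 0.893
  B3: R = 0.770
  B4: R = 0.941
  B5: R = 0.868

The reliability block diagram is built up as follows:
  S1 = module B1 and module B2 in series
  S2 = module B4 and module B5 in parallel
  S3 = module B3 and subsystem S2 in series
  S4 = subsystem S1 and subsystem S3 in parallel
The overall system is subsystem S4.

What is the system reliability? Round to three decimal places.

Series (B1 and B2): 0.74000 × 0.89300 = 0.66082
Parallel (B4 and B5): 1 − (1 − 0.94100)(1 − 0.86800) = 0.99221
Series (B3 and [0.99221]): 0.77000 × 0.99221 = 0.76400
Parallel ([0.66082] and [0.76400]): 1 − (1 − 0.66082)(1 − 0.76400) = 0.920

0.920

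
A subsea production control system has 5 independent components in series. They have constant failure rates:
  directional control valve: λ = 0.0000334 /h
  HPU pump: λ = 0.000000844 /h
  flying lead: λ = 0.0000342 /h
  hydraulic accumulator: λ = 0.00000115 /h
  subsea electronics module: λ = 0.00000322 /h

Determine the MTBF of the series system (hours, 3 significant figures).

13700

Series of exponential components: λ_sys = Σ λ_i
λ_sys = 0.0000334 + 0.000000844 + 0.0000342 + 0.00000115 + 0.00000322 = 7.2814e-05 /h
MTBF = 1 / λ_sys = 13700 h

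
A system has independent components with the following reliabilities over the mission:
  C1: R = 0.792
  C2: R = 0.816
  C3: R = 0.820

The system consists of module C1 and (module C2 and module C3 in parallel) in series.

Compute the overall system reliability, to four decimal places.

0.7658

Parallel (C2 and C3): 1 − (1 − 0.816000)(1 − 0.820000) = 0.966880
Series (C1 and [0.966880]): 0.792000 × 0.966880 = 0.7658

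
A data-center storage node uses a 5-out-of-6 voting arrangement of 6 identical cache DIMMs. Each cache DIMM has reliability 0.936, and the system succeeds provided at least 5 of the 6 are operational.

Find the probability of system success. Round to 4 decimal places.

R = Σ_{i=5}^{6} C(6,i) p^i (1−p)^{6−i} with p = 0.936
C(6,5)·0.936^5·0.064^1 = 0.275874
C(6,6)·0.936^6·0.064^0 = 0.672442
Sum = 0.9483

0.9483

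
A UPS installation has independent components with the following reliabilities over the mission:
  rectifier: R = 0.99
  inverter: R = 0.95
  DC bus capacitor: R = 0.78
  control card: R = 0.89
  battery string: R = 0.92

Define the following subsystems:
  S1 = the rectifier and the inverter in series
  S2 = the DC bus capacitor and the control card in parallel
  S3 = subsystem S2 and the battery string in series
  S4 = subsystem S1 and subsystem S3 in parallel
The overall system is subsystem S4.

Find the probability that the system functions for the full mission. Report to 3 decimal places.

Series (rectifier and inverter): 0.99000 × 0.95000 = 0.94050
Parallel (DC bus capacitor and control card): 1 − (1 − 0.78000)(1 − 0.89000) = 0.97580
Series ([0.97580] and battery string): 0.97580 × 0.92000 = 0.89774
Parallel ([0.94050] and [0.89774]): 1 − (1 − 0.94050)(1 − 0.89774) = 0.994

0.994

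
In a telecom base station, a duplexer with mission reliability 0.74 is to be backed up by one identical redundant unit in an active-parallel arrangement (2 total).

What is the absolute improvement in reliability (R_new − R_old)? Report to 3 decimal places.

R_before = 0.74
R_after = 1 − (1 − 0.74)^2 = 0.932
ΔR = 0.932 − 0.74 = 0.192

0.192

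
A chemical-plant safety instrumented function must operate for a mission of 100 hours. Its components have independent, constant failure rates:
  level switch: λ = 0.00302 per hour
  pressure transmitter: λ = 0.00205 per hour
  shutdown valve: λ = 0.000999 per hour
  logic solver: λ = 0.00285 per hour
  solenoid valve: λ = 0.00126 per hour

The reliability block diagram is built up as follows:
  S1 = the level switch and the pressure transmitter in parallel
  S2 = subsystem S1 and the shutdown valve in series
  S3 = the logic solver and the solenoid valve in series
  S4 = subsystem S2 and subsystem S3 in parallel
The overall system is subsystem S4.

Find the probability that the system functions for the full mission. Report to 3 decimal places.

0.953

R(level switch) = exp(−0.00302 × 100) = 0.73934
R(pressure transmitter) = exp(−0.00205 × 100) = 0.81465
R(shutdown valve) = exp(−0.000999 × 100) = 0.90493
R(logic solver) = exp(−0.00285 × 100) = 0.75201
R(solenoid valve) = exp(−0.00126 × 100) = 0.88161
Parallel (level switch and pressure transmitter): 1 − (1 − 0.73934)(1 − 0.81465) = 0.95169
Series ([0.95169] and shutdown valve): 0.95169 × 0.90493 = 0.86121
Series (logic solver and solenoid valve): 0.75201 × 0.88161 = 0.66298
Parallel ([0.86121] and [0.66298]): 1 − (1 − 0.86121)(1 − 0.66298) = 0.953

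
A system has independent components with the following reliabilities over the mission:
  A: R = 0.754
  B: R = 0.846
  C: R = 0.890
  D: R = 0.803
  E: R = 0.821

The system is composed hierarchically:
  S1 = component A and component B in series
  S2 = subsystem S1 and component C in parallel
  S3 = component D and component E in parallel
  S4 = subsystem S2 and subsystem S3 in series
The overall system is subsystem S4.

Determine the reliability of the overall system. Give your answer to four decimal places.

Series (A and B): 0.754000 × 0.846000 = 0.637884
Parallel ([0.637884] and C): 1 − (1 − 0.637884)(1 − 0.890000) = 0.960167
Parallel (D and E): 1 − (1 − 0.803000)(1 − 0.821000) = 0.964737
Series ([0.960167] and [0.964737]): 0.960167 × 0.964737 = 0.9263

0.9263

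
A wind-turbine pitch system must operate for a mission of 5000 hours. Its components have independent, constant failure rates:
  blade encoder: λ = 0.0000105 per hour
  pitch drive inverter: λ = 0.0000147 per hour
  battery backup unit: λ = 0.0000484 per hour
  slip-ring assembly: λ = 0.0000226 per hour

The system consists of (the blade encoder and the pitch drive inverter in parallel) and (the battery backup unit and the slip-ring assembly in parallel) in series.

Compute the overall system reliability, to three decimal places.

R(blade encoder) = exp(−0.0000105 × 5000) = 0.94885
R(pitch drive inverter) = exp(−0.0000147 × 5000) = 0.92914
R(battery backup unit) = exp(−0.0000484 × 5000) = 0.78506
R(slip-ring assembly) = exp(−0.0000226 × 5000) = 0.89315
Parallel (blade encoder and pitch drive inverter): 1 − (1 − 0.94885)(1 − 0.92914) = 0.99638
Parallel (battery backup unit and slip-ring assembly): 1 − (1 − 0.78506)(1 − 0.89315) = 0.97703
Series ([0.99638] and [0.97703]): 0.99638 × 0.97703 = 0.973

0.973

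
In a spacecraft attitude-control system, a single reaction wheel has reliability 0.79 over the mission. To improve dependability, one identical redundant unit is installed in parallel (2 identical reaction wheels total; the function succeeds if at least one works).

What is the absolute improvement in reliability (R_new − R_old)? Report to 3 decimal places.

R_before = 0.79
R_after = 1 − (1 − 0.79)^2 = 0.956
ΔR = 0.956 − 0.79 = 0.166

0.166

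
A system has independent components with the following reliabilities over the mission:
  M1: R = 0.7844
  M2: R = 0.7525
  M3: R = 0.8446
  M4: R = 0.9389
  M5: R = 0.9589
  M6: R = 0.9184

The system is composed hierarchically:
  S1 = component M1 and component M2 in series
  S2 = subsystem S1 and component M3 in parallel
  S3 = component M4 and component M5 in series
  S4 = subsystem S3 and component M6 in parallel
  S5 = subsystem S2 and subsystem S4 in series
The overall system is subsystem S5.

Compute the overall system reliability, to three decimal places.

0.929

Series (M1 and M2): 0.78440 × 0.75250 = 0.59026
Parallel ([0.59026] and M3): 1 − (1 − 0.59026)(1 − 0.84460) = 0.93633
Series (M4 and M5): 0.93890 × 0.95890 = 0.90031
Parallel ([0.90031] and M6): 1 − (1 − 0.90031)(1 − 0.91840) = 0.99187
Series ([0.93633] and [0.99187]): 0.93633 × 0.99187 = 0.929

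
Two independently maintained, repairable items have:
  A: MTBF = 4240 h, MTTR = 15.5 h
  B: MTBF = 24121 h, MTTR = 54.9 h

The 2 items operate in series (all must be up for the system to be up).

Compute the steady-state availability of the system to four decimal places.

0.9941

A(A) = MTBF/(MTBF+MTTR) = 4240/(4240+15.5) = 0.996358
A(B) = MTBF/(MTBF+MTTR) = 24121/(24121+54.9) = 0.997729
Series availability: 0.996358 × 0.997729 = 0.9941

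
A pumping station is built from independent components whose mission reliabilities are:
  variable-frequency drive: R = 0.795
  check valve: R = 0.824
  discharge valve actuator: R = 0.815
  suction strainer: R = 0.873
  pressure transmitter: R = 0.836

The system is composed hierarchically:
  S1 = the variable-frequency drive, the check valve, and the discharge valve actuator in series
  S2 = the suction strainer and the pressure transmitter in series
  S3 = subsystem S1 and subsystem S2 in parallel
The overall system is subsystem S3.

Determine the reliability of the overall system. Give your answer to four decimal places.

0.8741

Series (variable-frequency drive, check valve, and discharge valve actuator): 0.795000 × 0.824000 × 0.815000 = 0.533890
Series (suction strainer and pressure transmitter): 0.873000 × 0.836000 = 0.729828
Parallel ([0.533890] and [0.729828]): 1 − (1 − 0.533890)(1 − 0.729828) = 0.8741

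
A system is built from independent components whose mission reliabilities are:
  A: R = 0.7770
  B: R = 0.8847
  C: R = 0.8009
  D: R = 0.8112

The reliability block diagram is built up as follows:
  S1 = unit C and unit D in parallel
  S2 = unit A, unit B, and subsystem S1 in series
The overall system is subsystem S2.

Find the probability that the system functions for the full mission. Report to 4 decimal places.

Parallel (C and D): 1 − (1 − 0.800900)(1 − 0.811200) = 0.962410
Series (A, B, and [0.962410]): 0.777000 × 0.884700 × 0.962410 = 0.6616

0.6616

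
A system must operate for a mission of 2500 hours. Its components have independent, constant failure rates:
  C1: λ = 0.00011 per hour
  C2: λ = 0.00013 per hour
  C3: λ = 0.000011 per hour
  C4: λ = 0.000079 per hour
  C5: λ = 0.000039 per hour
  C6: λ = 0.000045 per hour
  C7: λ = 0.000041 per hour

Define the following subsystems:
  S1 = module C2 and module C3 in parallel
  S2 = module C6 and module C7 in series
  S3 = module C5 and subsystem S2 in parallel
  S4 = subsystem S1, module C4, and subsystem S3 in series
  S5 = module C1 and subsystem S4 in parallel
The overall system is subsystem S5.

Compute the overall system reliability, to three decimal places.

0.952

R(C1) = exp(−0.00011 × 2500) = 0.75957
R(C2) = exp(−0.00013 × 2500) = 0.72253
R(C3) = exp(−0.000011 × 2500) = 0.97287
R(C4) = exp(−0.000079 × 2500) = 0.82078
R(C5) = exp(−0.000039 × 2500) = 0.90710
R(C6) = exp(−0.000045 × 2500) = 0.89360
R(C7) = exp(−0.000041 × 2500) = 0.90258
Parallel (C2 and C3): 1 − (1 − 0.72253)(1 − 0.97287) = 0.99247
Series (C6 and C7): 0.89360 × 0.90258 = 0.80655
Parallel (C5 and [0.80655]): 1 − (1 − 0.90710)(1 − 0.80655) = 0.98203
Series ([0.99247], C4, and [0.98203]): 0.99247 × 0.82078 × 0.98203 = 0.79996
Parallel (C1 and [0.79996]): 1 − (1 − 0.75957)(1 − 0.79996) = 0.952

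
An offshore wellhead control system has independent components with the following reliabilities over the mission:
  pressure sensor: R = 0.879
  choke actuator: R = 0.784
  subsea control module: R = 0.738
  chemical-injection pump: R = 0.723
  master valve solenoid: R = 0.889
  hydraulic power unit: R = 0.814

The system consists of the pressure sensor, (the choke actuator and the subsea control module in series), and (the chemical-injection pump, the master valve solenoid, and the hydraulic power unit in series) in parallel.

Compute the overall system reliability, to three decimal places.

Series (choke actuator and subsea control module): 0.78400 × 0.73800 = 0.57859
Series (chemical-injection pump, master valve solenoid, and hydraulic power unit): 0.72300 × 0.88900 × 0.81400 = 0.52320
Parallel (pressure sensor, [0.57859], and [0.52320]): 1 − (1 − 0.87900)(1 − 0.57859)(1 − 0.52320) = 0.976

0.976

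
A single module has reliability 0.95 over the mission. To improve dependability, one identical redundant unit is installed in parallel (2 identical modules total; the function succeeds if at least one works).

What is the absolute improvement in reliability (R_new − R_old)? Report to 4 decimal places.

R_before = 0.95
R_after = 1 − (1 − 0.95)^2 = 0.9975
ΔR = 0.9975 − 0.95 = 0.0475

0.0475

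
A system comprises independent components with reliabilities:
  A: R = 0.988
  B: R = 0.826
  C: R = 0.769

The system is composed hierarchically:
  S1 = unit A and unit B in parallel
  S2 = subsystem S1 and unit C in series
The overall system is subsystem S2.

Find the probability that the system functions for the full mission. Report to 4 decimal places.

Parallel (A and B): 1 − (1 − 0.988000)(1 − 0.826000) = 0.997912
Series ([0.997912] and C): 0.997912 × 0.769000 = 0.7674

0.7674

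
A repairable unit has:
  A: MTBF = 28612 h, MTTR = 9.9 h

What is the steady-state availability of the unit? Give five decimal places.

A(A) = MTBF/(MTBF+MTTR) = 28612/(28612+9.9) = 0.99965

0.99965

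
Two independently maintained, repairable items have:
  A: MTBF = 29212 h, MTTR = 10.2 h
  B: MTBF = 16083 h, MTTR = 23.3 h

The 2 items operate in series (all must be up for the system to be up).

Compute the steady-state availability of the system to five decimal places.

0.99820

A(A) = MTBF/(MTBF+MTTR) = 29212/(29212+10.2) = 0.999651
A(B) = MTBF/(MTBF+MTTR) = 16083/(16083+23.3) = 0.998553
Series availability: 0.999651 × 0.998553 = 0.99820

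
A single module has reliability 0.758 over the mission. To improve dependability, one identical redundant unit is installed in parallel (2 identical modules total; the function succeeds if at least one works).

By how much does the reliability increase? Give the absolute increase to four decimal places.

0.1834

R_before = 0.758
R_after = 1 − (1 − 0.758)^2 = 0.9414
ΔR = 0.9414 − 0.758 = 0.1834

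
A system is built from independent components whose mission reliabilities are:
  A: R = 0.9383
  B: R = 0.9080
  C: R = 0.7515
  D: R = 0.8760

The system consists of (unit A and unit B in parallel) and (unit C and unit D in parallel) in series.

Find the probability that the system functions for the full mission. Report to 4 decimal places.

0.9637

Parallel (A and B): 1 − (1 − 0.938300)(1 − 0.908000) = 0.994324
Parallel (C and D): 1 − (1 − 0.751500)(1 − 0.876000) = 0.969186
Series ([0.994324] and [0.969186]): 0.994324 × 0.969186 = 0.9637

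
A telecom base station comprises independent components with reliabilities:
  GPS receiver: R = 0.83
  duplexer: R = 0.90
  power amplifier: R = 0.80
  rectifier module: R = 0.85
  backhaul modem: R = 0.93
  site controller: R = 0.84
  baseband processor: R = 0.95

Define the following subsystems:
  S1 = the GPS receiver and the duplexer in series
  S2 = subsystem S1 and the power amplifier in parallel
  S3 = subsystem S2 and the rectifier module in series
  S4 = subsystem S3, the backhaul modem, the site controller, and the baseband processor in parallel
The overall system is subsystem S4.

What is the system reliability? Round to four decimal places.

0.9999

Series (GPS receiver and duplexer): 0.830000 × 0.900000 = 0.747000
Parallel ([0.747000] and power amplifier): 1 − (1 − 0.747000)(1 − 0.800000) = 0.949400
Series ([0.949400] and rectifier module): 0.949400 × 0.850000 = 0.806990
Parallel ([0.806990], backhaul modem, site controller, and baseband processor): 1 − (1 − 0.806990)(1 − 0.930000)(1 − 0.840000)(1 − 0.950000) = 0.9999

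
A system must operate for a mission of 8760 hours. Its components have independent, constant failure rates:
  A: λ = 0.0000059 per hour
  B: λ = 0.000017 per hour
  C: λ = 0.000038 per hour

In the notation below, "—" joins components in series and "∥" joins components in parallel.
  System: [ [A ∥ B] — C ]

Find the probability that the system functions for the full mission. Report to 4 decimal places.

R(A) = exp(−0.0000059 × 8760) = 0.949629
R(B) = exp(−0.000017 × 8760) = 0.861638
R(C) = exp(−0.000038 × 8760) = 0.716856
Parallel (A and B): 1 − (1 − 0.949629)(1 − 0.861638) = 0.993031
Series ([0.993031] and C): 0.993031 × 0.716856 = 0.7119

0.7119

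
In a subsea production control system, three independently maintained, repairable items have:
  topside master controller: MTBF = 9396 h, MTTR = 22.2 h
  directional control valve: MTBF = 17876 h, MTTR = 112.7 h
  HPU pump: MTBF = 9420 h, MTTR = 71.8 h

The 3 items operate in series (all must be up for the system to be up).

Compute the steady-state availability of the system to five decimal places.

0.98389

A(topside master controller) = MTBF/(MTBF+MTTR) = 9396/(9396+22.2) = 0.997643
A(directional control valve) = MTBF/(MTBF+MTTR) = 17876/(17876+112.7) = 0.993735
A(HPU pump) = MTBF/(MTBF+MTTR) = 9420/(9420+71.8) = 0.992436
Series availability: 0.997643 × 0.993735 × 0.992436 = 0.98389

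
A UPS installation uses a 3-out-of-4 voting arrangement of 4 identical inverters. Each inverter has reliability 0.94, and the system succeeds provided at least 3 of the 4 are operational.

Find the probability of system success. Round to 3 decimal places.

R = Σ_{i=3}^{4} C(4,i) p^i (1−p)^{4−i} with p = 0.94
C(4,3)·0.94^3·0.06^1 = 0.19934
C(4,4)·0.94^4·0.06^0 = 0.78075
Sum = 0.980

0.980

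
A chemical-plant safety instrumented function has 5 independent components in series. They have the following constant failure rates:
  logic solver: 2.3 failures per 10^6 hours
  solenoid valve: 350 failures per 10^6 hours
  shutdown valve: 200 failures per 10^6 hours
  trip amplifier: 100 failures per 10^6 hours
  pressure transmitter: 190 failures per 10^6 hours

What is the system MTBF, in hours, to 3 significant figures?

1190

Series of exponential components: λ_sys = Σ λ_i
λ_sys = 0.0000023 + 0.00035 + 0.00020 + 0.00010 + 0.00019 = 8.4230e-04 /h
MTBF = 1 / λ_sys = 1190 h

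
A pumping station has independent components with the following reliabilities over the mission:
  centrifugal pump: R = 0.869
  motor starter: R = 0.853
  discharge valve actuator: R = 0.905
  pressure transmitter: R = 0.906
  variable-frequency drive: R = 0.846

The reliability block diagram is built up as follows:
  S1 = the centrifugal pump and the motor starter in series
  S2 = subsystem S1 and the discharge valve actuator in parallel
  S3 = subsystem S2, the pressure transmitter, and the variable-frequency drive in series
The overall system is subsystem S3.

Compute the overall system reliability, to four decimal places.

Series (centrifugal pump and motor starter): 0.869000 × 0.853000 = 0.741257
Parallel ([0.741257] and discharge valve actuator): 1 − (1 − 0.741257)(1 − 0.905000) = 0.975419
Series ([0.975419], pressure transmitter, and variable-frequency drive): 0.975419 × 0.906000 × 0.846000 = 0.7476

0.7476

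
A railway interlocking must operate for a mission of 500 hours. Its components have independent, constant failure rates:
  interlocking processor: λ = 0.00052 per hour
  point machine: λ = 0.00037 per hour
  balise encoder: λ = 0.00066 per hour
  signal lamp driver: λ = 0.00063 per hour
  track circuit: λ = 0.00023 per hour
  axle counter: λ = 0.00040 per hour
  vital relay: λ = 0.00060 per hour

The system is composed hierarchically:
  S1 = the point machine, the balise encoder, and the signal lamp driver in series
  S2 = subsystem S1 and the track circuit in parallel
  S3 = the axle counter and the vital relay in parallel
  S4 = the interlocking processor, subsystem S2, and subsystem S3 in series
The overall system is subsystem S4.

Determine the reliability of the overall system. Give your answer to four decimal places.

R(interlocking processor) = exp(−0.00052 × 500) = 0.771052
R(point machine) = exp(−0.00037 × 500) = 0.831104
R(balise encoder) = exp(−0.00066 × 500) = 0.718924
R(signal lamp driver) = exp(−0.00063 × 500) = 0.729789
R(track circuit) = exp(−0.00023 × 500) = 0.891366
R(axle counter) = exp(−0.00040 × 500) = 0.818731
R(vital relay) = exp(−0.00060 × 500) = 0.740818
Series (point machine, balise encoder, and signal lamp driver): 0.831104 × 0.718924 × 0.729789 = 0.436049
Parallel ([0.436049] and track circuit): 1 − (1 − 0.436049)(1 − 0.891366) = 0.938736
Parallel (axle counter and vital relay): 1 − (1 − 0.818731)(1 − 0.740818) = 0.953018
Series (interlocking processor, [0.938736], and [0.953018]): 0.771052 × 0.938736 × 0.953018 = 0.6898

0.6898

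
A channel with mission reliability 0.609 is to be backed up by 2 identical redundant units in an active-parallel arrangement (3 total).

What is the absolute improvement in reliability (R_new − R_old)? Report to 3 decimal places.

R_before = 0.609
R_after = 1 − (1 − 0.609)^3 = 0.940
ΔR = 0.940 − 0.609 = 0.331

0.331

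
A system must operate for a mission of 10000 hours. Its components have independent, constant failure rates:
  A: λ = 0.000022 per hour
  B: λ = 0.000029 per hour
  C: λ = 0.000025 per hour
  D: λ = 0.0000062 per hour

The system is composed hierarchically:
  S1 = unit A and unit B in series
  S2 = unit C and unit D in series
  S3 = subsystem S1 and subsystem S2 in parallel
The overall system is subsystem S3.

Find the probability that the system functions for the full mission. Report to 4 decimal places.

0.8929

R(A) = exp(−0.000022 × 10000) = 0.802519
R(B) = exp(−0.000029 × 10000) = 0.748264
R(C) = exp(−0.000025 × 10000) = 0.778801
R(D) = exp(−0.0000062 × 10000) = 0.939883
Series (A and B): 0.802519 × 0.748264 = 0.600496
Series (C and D): 0.778801 × 0.939883 = 0.731982
Parallel ([0.600496] and [0.731982]): 1 − (1 − 0.600496)(1 − 0.731982) = 0.8929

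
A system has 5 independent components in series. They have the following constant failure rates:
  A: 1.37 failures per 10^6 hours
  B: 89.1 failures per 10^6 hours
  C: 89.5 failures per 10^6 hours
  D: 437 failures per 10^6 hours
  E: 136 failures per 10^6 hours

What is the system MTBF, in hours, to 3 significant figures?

1330

Series of exponential components: λ_sys = Σ λ_i
λ_sys = 0.00000137 + 0.0000891 + 0.0000895 + 0.000437 + 0.000136 = 7.5297e-04 /h
MTBF = 1 / λ_sys = 1330 h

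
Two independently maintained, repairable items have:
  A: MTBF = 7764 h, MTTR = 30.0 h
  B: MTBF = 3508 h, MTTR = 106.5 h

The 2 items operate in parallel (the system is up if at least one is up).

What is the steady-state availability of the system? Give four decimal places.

0.9999

A(A) = MTBF/(MTBF+MTTR) = 7764/(7764+30.0) = 0.996151
A(B) = MTBF/(MTBF+MTTR) = 3508/(3508+106.5) = 0.970535
Parallel availability: 1 − (1 − 0.996151)(1 − 0.970535) = 0.9999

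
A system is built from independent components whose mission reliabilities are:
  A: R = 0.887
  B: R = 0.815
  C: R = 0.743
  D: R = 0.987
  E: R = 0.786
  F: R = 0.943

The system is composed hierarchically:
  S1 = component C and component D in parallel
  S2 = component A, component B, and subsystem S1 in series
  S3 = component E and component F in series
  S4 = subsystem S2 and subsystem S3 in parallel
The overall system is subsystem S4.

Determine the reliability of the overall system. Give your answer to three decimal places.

0.928

Parallel (C and D): 1 − (1 − 0.74300)(1 − 0.98700) = 0.99666
Series (A, B, and [0.99666]): 0.88700 × 0.81500 × 0.99666 = 0.72049
Series (E and F): 0.78600 × 0.94300 = 0.74120
Parallel ([0.72049] and [0.74120]): 1 − (1 − 0.72049)(1 − 0.74120) = 0.928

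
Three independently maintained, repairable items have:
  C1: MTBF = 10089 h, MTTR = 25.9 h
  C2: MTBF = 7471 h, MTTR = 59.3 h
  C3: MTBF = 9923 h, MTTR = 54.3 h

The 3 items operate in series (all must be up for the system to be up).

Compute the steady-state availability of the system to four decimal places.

A(C1) = MTBF/(MTBF+MTTR) = 10089/(10089+25.9) = 0.997439
A(C2) = MTBF/(MTBF+MTTR) = 7471/(7471+59.3) = 0.992125
A(C3) = MTBF/(MTBF+MTTR) = 9923/(9923+54.3) = 0.994558
Series availability: 0.997439 × 0.992125 × 0.994558 = 0.9842

0.9842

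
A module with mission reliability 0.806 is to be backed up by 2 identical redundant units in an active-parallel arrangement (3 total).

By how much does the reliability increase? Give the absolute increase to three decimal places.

0.187

R_before = 0.806
R_after = 1 − (1 − 0.806)^3 = 0.993
ΔR = 0.993 − 0.806 = 0.187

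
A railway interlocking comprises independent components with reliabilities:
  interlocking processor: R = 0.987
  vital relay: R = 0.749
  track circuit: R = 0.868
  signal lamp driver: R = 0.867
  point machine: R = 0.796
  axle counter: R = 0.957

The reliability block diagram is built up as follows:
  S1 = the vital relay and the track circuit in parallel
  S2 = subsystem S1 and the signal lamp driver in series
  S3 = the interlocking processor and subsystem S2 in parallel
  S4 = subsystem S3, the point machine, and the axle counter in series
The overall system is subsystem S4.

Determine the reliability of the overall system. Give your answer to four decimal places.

Parallel (vital relay and track circuit): 1 − (1 − 0.749000)(1 − 0.868000) = 0.966868
Series ([0.966868] and signal lamp driver): 0.966868 × 0.867000 = 0.838275
Parallel (interlocking processor and [0.838275]): 1 − (1 − 0.987000)(1 − 0.838275) = 0.997898
Series ([0.997898], point machine, and axle counter): 0.997898 × 0.796000 × 0.957000 = 0.7602

0.7602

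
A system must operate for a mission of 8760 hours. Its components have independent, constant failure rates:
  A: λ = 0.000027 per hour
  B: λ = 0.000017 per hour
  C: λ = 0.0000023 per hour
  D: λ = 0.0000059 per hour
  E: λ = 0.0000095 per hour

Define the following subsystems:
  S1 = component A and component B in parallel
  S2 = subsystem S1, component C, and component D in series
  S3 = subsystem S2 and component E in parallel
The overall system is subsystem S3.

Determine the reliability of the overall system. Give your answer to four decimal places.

R(A) = exp(−0.000027 × 8760) = 0.789370
R(B) = exp(−0.000017 × 8760) = 0.861638
R(C) = exp(−0.0000023 × 8760) = 0.980054
R(D) = exp(−0.0000059 × 8760) = 0.949629
R(E) = exp(−0.0000095 × 8760) = 0.920149
Parallel (A and B): 1 − (1 − 0.789370)(1 − 0.861638) = 0.970857
Series ([0.970857], C, and D): 0.970857 × 0.980054 × 0.949629 = 0.903565
Parallel ([0.903565] and E): 1 − (1 − 0.903565)(1 − 0.920149) = 0.9923

0.9923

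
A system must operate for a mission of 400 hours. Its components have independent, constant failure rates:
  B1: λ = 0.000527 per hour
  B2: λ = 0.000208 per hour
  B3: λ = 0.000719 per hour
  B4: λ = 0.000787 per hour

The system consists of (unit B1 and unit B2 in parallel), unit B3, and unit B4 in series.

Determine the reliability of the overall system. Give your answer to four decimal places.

0.5392

R(B1) = exp(−0.000527 × 400) = 0.809936
R(B2) = exp(−0.000208 × 400) = 0.920167
R(B3) = exp(−0.000719 × 400) = 0.750062
R(B4) = exp(−0.000787 × 400) = 0.729935
Parallel (B1 and B2): 1 − (1 − 0.809936)(1 − 0.920167) = 0.984827
Series ([0.984827], B3, and B4): 0.984827 × 0.750062 × 0.729935 = 0.5392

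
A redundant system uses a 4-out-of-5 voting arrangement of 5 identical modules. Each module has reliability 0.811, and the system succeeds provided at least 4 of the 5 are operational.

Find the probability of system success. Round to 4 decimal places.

R = Σ_{i=4}^{5} C(5,i) p^i (1−p)^{5−i} with p = 0.811
C(5,4)·0.811^4·0.189^1 = 0.408804
C(5,5)·0.811^5·0.189^0 = 0.350836
Sum = 0.7596

0.7596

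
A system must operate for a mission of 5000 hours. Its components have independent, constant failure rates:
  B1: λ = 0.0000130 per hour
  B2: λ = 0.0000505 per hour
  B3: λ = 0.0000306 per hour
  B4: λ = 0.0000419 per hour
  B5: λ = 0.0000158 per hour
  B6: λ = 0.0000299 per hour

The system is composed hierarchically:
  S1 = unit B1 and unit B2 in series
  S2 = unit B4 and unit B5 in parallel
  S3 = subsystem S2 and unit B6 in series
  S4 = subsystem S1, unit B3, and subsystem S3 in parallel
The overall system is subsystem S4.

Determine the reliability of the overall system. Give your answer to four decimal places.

R(B1) = exp(−0.0000130 × 5000) = 0.937067
R(B2) = exp(−0.0000505 × 5000) = 0.776856
R(B3) = exp(−0.0000306 × 5000) = 0.858130
R(B4) = exp(−0.0000419 × 5000) = 0.810990
R(B5) = exp(−0.0000158 × 5000) = 0.924040
R(B6) = exp(−0.0000299 × 5000) = 0.861138
Series (B1 and B2): 0.937067 × 0.776856 = 0.727966
Parallel (B4 and B5): 1 − (1 − 0.810990)(1 − 0.924040) = 0.985643
Series ([0.985643] and B6): 0.985643 × 0.861138 = 0.848775
Parallel ([0.727966], B3, and [0.848775]): 1 − (1 − 0.727966)(1 − 0.858130)(1 − 0.848775) = 0.9942

0.9942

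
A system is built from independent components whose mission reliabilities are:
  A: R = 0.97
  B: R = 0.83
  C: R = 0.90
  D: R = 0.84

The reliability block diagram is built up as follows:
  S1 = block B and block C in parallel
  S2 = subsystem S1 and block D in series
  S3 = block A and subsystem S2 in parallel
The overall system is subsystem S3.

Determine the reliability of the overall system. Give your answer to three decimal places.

0.995

Parallel (B and C): 1 − (1 − 0.83000)(1 − 0.90000) = 0.98300
Series ([0.98300] and D): 0.98300 × 0.84000 = 0.82572
Parallel (A and [0.82572]): 1 − (1 − 0.97000)(1 − 0.82572) = 0.995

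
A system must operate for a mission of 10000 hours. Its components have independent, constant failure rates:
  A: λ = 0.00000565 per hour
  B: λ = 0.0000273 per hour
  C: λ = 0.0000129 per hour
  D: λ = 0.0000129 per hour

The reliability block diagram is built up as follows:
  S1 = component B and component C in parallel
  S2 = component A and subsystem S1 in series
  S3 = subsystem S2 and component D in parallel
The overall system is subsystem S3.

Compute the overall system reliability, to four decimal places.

R(A) = exp(−0.00000565 × 10000) = 0.945066
R(B) = exp(−0.0000273 × 10000) = 0.761093
R(C) = exp(−0.0000129 × 10000) = 0.878974
R(D) = exp(−0.0000129 × 10000) = 0.878974
Parallel (B and C): 1 − (1 − 0.761093)(1 − 0.878974) = 0.971086
Series (A and [0.971086]): 0.945066 × 0.971086 = 0.917740
Parallel ([0.917740] and D): 1 − (1 − 0.917740)(1 − 0.878974) = 0.9900

0.9900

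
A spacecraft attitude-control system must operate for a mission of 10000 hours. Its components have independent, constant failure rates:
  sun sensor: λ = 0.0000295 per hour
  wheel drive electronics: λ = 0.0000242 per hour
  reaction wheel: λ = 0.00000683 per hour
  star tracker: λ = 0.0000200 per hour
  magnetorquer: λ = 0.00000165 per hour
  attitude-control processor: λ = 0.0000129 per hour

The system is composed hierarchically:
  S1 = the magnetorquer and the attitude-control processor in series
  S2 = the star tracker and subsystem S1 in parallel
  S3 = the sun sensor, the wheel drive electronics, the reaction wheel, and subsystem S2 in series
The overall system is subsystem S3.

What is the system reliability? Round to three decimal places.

R(sun sensor) = exp(−0.0000295 × 10000) = 0.74453
R(wheel drive electronics) = exp(−0.0000242 × 10000) = 0.78506
R(reaction wheel) = exp(−0.00000683 × 10000) = 0.93398
R(star tracker) = exp(−0.0000200 × 10000) = 0.81873
R(magnetorquer) = exp(−0.00000165 × 10000) = 0.98364
R(attitude-control processor) = exp(−0.0000129 × 10000) = 0.87897
Series (magnetorquer and attitude-control processor): 0.98364 × 0.87897 = 0.86459
Parallel (star tracker and [0.86459]): 1 − (1 − 0.81873)(1 − 0.86459) = 0.97545
Series (sun sensor, wheel drive electronics, reaction wheel, and [0.97545]): 0.74453 × 0.78506 × 0.93398 × 0.97545 = 0.533

0.533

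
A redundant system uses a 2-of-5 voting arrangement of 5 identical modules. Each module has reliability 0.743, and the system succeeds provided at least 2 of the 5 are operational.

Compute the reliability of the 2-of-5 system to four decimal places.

0.9827

R = Σ_{i=2}^{5} C(5,i) p^i (1−p)^{5−i} with p = 0.743
C(5,2)·0.743^2·0.257^3 = 0.093708
C(5,3)·0.743^3·0.257^2 = 0.270915
C(5,4)·0.743^4·0.257^1 = 0.391614
C(5,5)·0.743^5·0.257^0 = 0.226435
Sum = 0.9827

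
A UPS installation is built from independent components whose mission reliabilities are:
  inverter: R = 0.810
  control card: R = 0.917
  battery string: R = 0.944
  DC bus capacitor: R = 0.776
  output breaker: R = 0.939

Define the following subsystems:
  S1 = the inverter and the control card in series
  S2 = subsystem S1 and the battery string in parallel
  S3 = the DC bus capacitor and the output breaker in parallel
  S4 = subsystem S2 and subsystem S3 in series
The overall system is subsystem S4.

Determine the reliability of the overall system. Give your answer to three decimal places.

0.972

Series (inverter and control card): 0.81000 × 0.91700 = 0.74277
Parallel ([0.74277] and battery string): 1 − (1 − 0.74277)(1 − 0.94400) = 0.98560
Parallel (DC bus capacitor and output breaker): 1 − (1 − 0.77600)(1 − 0.93900) = 0.98634
Series ([0.98560] and [0.98634]): 0.98560 × 0.98634 = 0.972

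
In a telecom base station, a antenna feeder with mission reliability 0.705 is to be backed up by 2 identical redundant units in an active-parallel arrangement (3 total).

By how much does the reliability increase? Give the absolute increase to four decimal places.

R_before = 0.705
R_after = 1 − (1 − 0.705)^3 = 0.9743
ΔR = 0.9743 − 0.705 = 0.2693

0.2693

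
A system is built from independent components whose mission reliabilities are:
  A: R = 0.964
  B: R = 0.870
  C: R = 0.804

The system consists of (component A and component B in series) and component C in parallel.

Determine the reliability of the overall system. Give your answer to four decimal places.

Series (A and B): 0.964000 × 0.870000 = 0.838680
Parallel ([0.838680] and C): 1 − (1 − 0.838680)(1 − 0.804000) = 0.9684

0.9684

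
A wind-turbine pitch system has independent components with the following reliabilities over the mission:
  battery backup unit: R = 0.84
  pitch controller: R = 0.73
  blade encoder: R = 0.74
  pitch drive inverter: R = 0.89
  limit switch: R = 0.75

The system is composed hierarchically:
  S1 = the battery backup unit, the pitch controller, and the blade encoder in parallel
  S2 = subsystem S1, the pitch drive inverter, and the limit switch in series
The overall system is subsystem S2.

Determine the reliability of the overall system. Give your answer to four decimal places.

0.6600

Parallel (battery backup unit, pitch controller, and blade encoder): 1 − (1 − 0.840000)(1 − 0.730000)(1 − 0.740000) = 0.988768
Series ([0.988768], pitch drive inverter, and limit switch): 0.988768 × 0.890000 × 0.750000 = 0.6600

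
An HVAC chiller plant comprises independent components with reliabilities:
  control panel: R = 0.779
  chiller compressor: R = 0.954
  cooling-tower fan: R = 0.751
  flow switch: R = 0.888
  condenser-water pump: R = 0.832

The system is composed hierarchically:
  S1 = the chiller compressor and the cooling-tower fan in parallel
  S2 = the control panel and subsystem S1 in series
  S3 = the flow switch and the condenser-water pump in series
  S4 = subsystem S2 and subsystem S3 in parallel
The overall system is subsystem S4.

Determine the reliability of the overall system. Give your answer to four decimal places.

Parallel (chiller compressor and cooling-tower fan): 1 − (1 − 0.954000)(1 − 0.751000) = 0.988546
Series (control panel and [0.988546]): 0.779000 × 0.988546 = 0.770077
Series (flow switch and condenser-water pump): 0.888000 × 0.832000 = 0.738816
Parallel ([0.770077] and [0.738816]): 1 − (1 − 0.770077)(1 − 0.738816) = 0.9399

0.9399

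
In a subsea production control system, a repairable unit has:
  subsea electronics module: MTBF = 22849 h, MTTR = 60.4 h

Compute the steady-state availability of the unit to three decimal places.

A(subsea electronics module) = MTBF/(MTBF+MTTR) = 22849/(22849+60.4) = 0.997

0.997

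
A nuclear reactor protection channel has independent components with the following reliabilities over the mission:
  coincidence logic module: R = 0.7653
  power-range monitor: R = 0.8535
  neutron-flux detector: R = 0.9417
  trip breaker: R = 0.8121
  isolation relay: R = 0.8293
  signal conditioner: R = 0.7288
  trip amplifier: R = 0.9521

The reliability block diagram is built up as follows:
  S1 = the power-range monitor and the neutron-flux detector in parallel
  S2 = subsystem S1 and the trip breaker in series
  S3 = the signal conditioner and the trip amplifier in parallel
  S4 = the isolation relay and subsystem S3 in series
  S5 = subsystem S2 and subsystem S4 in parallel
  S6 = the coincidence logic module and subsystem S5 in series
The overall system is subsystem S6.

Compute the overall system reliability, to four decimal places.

Parallel (power-range monitor and neutron-flux detector): 1 − (1 − 0.853500)(1 − 0.941700) = 0.991459
Series ([0.991459] and trip breaker): 0.991459 × 0.812100 = 0.805164
Parallel (signal conditioner and trip amplifier): 1 − (1 − 0.728800)(1 − 0.952100) = 0.987010
Series (isolation relay and [0.987010]): 0.829300 × 0.987010 = 0.818527
Parallel ([0.805164] and [0.818527]): 1 − (1 − 0.805164)(1 − 0.818527) = 0.964643
Series (coincidence logic module and [0.964643]): 0.765300 × 0.964643 = 0.7382

0.7382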